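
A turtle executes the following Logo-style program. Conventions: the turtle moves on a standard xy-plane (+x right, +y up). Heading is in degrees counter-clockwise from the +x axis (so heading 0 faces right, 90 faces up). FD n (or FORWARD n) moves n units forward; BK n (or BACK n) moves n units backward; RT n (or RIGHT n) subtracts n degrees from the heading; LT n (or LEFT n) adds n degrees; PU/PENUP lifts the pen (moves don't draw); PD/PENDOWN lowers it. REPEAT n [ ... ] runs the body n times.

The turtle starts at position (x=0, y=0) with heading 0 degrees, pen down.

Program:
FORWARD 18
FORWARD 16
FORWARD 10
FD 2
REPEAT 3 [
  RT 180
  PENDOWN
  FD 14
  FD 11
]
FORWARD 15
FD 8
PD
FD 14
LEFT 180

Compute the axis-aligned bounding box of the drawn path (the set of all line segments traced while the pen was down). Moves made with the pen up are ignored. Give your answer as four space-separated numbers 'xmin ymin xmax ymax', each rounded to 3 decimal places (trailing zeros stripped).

Answer: -16 0 46 0

Derivation:
Executing turtle program step by step:
Start: pos=(0,0), heading=0, pen down
FD 18: (0,0) -> (18,0) [heading=0, draw]
FD 16: (18,0) -> (34,0) [heading=0, draw]
FD 10: (34,0) -> (44,0) [heading=0, draw]
FD 2: (44,0) -> (46,0) [heading=0, draw]
REPEAT 3 [
  -- iteration 1/3 --
  RT 180: heading 0 -> 180
  PD: pen down
  FD 14: (46,0) -> (32,0) [heading=180, draw]
  FD 11: (32,0) -> (21,0) [heading=180, draw]
  -- iteration 2/3 --
  RT 180: heading 180 -> 0
  PD: pen down
  FD 14: (21,0) -> (35,0) [heading=0, draw]
  FD 11: (35,0) -> (46,0) [heading=0, draw]
  -- iteration 3/3 --
  RT 180: heading 0 -> 180
  PD: pen down
  FD 14: (46,0) -> (32,0) [heading=180, draw]
  FD 11: (32,0) -> (21,0) [heading=180, draw]
]
FD 15: (21,0) -> (6,0) [heading=180, draw]
FD 8: (6,0) -> (-2,0) [heading=180, draw]
PD: pen down
FD 14: (-2,0) -> (-16,0) [heading=180, draw]
LT 180: heading 180 -> 0
Final: pos=(-16,0), heading=0, 13 segment(s) drawn

Segment endpoints: x in {-16, -2, 0, 6, 18, 21, 32, 34, 35, 44, 46}, y in {0, 0, 0, 0, 0, 0, 0, 0, 0, 0}
xmin=-16, ymin=0, xmax=46, ymax=0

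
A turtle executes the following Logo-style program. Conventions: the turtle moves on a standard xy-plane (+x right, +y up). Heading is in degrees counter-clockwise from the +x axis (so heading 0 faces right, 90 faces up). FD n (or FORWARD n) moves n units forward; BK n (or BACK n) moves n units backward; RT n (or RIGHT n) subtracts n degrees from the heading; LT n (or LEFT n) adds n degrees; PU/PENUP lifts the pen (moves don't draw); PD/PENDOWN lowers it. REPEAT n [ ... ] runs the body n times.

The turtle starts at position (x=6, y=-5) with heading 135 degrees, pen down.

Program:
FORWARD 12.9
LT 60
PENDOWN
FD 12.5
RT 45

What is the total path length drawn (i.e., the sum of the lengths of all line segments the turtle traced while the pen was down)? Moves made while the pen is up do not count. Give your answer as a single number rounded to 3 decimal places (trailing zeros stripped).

Executing turtle program step by step:
Start: pos=(6,-5), heading=135, pen down
FD 12.9: (6,-5) -> (-3.122,4.122) [heading=135, draw]
LT 60: heading 135 -> 195
PD: pen down
FD 12.5: (-3.122,4.122) -> (-15.196,0.886) [heading=195, draw]
RT 45: heading 195 -> 150
Final: pos=(-15.196,0.886), heading=150, 2 segment(s) drawn

Segment lengths:
  seg 1: (6,-5) -> (-3.122,4.122), length = 12.9
  seg 2: (-3.122,4.122) -> (-15.196,0.886), length = 12.5
Total = 25.4

Answer: 25.4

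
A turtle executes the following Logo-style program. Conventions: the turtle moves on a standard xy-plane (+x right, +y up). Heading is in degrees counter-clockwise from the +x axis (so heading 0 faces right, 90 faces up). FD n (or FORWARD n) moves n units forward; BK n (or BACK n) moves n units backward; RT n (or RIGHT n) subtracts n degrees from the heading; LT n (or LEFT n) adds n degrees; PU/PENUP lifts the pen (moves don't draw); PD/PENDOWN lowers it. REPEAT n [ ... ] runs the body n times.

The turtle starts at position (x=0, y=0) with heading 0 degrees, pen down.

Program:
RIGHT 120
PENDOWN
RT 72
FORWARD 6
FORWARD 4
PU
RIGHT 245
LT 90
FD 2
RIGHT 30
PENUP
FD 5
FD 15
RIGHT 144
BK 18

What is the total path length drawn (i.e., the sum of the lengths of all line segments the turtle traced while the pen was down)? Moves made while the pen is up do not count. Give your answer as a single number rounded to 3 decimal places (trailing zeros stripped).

Executing turtle program step by step:
Start: pos=(0,0), heading=0, pen down
RT 120: heading 0 -> 240
PD: pen down
RT 72: heading 240 -> 168
FD 6: (0,0) -> (-5.869,1.247) [heading=168, draw]
FD 4: (-5.869,1.247) -> (-9.781,2.079) [heading=168, draw]
PU: pen up
RT 245: heading 168 -> 283
LT 90: heading 283 -> 13
FD 2: (-9.781,2.079) -> (-7.833,2.529) [heading=13, move]
RT 30: heading 13 -> 343
PU: pen up
FD 5: (-7.833,2.529) -> (-3.051,1.067) [heading=343, move]
FD 15: (-3.051,1.067) -> (11.293,-3.318) [heading=343, move]
RT 144: heading 343 -> 199
BK 18: (11.293,-3.318) -> (28.313,2.542) [heading=199, move]
Final: pos=(28.313,2.542), heading=199, 2 segment(s) drawn

Segment lengths:
  seg 1: (0,0) -> (-5.869,1.247), length = 6
  seg 2: (-5.869,1.247) -> (-9.781,2.079), length = 4
Total = 10

Answer: 10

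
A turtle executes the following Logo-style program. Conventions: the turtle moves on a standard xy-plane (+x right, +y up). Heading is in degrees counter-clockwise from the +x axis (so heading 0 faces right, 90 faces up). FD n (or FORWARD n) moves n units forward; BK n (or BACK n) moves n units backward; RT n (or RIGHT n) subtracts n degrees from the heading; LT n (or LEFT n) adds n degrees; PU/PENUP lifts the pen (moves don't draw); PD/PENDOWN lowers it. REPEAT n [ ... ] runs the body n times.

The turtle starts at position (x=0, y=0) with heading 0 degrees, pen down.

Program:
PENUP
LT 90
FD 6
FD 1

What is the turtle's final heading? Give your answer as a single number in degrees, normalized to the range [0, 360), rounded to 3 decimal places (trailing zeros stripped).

Answer: 90

Derivation:
Executing turtle program step by step:
Start: pos=(0,0), heading=0, pen down
PU: pen up
LT 90: heading 0 -> 90
FD 6: (0,0) -> (0,6) [heading=90, move]
FD 1: (0,6) -> (0,7) [heading=90, move]
Final: pos=(0,7), heading=90, 0 segment(s) drawn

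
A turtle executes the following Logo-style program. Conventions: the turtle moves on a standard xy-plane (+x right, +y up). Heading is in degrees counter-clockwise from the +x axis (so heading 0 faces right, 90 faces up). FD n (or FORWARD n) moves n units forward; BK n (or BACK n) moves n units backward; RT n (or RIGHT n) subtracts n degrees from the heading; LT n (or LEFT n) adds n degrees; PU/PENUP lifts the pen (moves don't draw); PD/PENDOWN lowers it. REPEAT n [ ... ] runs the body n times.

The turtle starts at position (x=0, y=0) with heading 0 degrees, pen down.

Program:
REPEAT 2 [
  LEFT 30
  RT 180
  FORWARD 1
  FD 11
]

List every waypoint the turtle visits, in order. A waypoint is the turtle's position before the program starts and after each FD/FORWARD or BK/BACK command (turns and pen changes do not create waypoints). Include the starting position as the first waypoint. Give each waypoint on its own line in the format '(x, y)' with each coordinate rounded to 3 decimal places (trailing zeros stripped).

Executing turtle program step by step:
Start: pos=(0,0), heading=0, pen down
REPEAT 2 [
  -- iteration 1/2 --
  LT 30: heading 0 -> 30
  RT 180: heading 30 -> 210
  FD 1: (0,0) -> (-0.866,-0.5) [heading=210, draw]
  FD 11: (-0.866,-0.5) -> (-10.392,-6) [heading=210, draw]
  -- iteration 2/2 --
  LT 30: heading 210 -> 240
  RT 180: heading 240 -> 60
  FD 1: (-10.392,-6) -> (-9.892,-5.134) [heading=60, draw]
  FD 11: (-9.892,-5.134) -> (-4.392,4.392) [heading=60, draw]
]
Final: pos=(-4.392,4.392), heading=60, 4 segment(s) drawn
Waypoints (5 total):
(0, 0)
(-0.866, -0.5)
(-10.392, -6)
(-9.892, -5.134)
(-4.392, 4.392)

Answer: (0, 0)
(-0.866, -0.5)
(-10.392, -6)
(-9.892, -5.134)
(-4.392, 4.392)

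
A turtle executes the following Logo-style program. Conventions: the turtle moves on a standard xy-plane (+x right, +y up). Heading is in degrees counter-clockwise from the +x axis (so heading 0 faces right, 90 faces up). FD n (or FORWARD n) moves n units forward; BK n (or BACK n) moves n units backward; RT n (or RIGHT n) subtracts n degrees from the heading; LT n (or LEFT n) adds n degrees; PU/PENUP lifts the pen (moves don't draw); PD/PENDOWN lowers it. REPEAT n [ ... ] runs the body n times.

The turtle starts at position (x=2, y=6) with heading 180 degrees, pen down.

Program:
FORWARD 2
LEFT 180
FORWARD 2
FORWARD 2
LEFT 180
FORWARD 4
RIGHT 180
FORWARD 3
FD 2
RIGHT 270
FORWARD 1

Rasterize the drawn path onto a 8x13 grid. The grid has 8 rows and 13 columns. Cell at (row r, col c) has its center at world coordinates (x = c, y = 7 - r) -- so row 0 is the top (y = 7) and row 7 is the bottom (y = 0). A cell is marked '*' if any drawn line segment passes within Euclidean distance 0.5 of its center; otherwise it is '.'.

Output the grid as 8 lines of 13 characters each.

Answer: .....*.......
******.......
.............
.............
.............
.............
.............
.............

Derivation:
Segment 0: (2,6) -> (0,6)
Segment 1: (0,6) -> (2,6)
Segment 2: (2,6) -> (4,6)
Segment 3: (4,6) -> (0,6)
Segment 4: (0,6) -> (3,6)
Segment 5: (3,6) -> (5,6)
Segment 6: (5,6) -> (5,7)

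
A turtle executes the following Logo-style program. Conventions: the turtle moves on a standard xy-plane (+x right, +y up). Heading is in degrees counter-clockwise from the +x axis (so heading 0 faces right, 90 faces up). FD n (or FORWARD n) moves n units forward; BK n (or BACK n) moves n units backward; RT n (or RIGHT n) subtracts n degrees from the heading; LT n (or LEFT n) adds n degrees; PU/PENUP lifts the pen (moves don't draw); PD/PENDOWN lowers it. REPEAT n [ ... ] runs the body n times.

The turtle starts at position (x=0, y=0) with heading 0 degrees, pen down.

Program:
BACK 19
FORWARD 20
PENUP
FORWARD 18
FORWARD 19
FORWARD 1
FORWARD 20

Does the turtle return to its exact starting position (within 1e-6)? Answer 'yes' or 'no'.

Answer: no

Derivation:
Executing turtle program step by step:
Start: pos=(0,0), heading=0, pen down
BK 19: (0,0) -> (-19,0) [heading=0, draw]
FD 20: (-19,0) -> (1,0) [heading=0, draw]
PU: pen up
FD 18: (1,0) -> (19,0) [heading=0, move]
FD 19: (19,0) -> (38,0) [heading=0, move]
FD 1: (38,0) -> (39,0) [heading=0, move]
FD 20: (39,0) -> (59,0) [heading=0, move]
Final: pos=(59,0), heading=0, 2 segment(s) drawn

Start position: (0, 0)
Final position: (59, 0)
Distance = 59; >= 1e-6 -> NOT closed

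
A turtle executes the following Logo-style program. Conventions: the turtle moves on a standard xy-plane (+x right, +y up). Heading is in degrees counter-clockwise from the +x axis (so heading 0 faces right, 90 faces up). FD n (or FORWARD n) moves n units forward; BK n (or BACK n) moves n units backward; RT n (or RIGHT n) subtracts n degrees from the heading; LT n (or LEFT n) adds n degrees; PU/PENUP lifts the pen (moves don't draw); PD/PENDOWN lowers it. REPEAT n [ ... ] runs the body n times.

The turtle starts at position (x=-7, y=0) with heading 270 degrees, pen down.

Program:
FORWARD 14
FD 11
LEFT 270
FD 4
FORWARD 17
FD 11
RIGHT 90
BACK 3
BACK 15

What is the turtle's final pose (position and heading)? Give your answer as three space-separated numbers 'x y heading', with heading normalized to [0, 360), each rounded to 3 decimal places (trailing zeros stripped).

Answer: -39 -43 90

Derivation:
Executing turtle program step by step:
Start: pos=(-7,0), heading=270, pen down
FD 14: (-7,0) -> (-7,-14) [heading=270, draw]
FD 11: (-7,-14) -> (-7,-25) [heading=270, draw]
LT 270: heading 270 -> 180
FD 4: (-7,-25) -> (-11,-25) [heading=180, draw]
FD 17: (-11,-25) -> (-28,-25) [heading=180, draw]
FD 11: (-28,-25) -> (-39,-25) [heading=180, draw]
RT 90: heading 180 -> 90
BK 3: (-39,-25) -> (-39,-28) [heading=90, draw]
BK 15: (-39,-28) -> (-39,-43) [heading=90, draw]
Final: pos=(-39,-43), heading=90, 7 segment(s) drawn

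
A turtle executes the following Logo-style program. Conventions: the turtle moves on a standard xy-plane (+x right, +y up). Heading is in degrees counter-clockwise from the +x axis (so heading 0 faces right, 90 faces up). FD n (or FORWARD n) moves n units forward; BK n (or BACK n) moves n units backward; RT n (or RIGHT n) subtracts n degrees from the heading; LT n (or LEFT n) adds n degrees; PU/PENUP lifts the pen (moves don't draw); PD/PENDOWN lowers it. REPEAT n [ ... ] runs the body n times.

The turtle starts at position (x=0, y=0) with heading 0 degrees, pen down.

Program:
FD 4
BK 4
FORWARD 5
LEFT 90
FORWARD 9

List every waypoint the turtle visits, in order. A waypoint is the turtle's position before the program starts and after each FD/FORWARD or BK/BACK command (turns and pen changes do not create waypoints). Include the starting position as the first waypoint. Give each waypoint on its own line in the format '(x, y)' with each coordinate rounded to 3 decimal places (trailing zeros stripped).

Executing turtle program step by step:
Start: pos=(0,0), heading=0, pen down
FD 4: (0,0) -> (4,0) [heading=0, draw]
BK 4: (4,0) -> (0,0) [heading=0, draw]
FD 5: (0,0) -> (5,0) [heading=0, draw]
LT 90: heading 0 -> 90
FD 9: (5,0) -> (5,9) [heading=90, draw]
Final: pos=(5,9), heading=90, 4 segment(s) drawn
Waypoints (5 total):
(0, 0)
(4, 0)
(0, 0)
(5, 0)
(5, 9)

Answer: (0, 0)
(4, 0)
(0, 0)
(5, 0)
(5, 9)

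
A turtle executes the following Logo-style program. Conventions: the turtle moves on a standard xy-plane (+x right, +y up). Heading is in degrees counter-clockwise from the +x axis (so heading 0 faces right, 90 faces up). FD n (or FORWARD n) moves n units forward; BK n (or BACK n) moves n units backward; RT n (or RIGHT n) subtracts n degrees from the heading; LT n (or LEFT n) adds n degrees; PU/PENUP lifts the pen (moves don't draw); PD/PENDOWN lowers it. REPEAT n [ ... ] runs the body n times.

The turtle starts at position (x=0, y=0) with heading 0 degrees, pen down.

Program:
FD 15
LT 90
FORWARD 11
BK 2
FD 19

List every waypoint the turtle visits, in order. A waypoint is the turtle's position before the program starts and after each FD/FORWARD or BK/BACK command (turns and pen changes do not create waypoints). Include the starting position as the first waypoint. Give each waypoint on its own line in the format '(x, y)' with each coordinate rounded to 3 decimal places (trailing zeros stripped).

Executing turtle program step by step:
Start: pos=(0,0), heading=0, pen down
FD 15: (0,0) -> (15,0) [heading=0, draw]
LT 90: heading 0 -> 90
FD 11: (15,0) -> (15,11) [heading=90, draw]
BK 2: (15,11) -> (15,9) [heading=90, draw]
FD 19: (15,9) -> (15,28) [heading=90, draw]
Final: pos=(15,28), heading=90, 4 segment(s) drawn
Waypoints (5 total):
(0, 0)
(15, 0)
(15, 11)
(15, 9)
(15, 28)

Answer: (0, 0)
(15, 0)
(15, 11)
(15, 9)
(15, 28)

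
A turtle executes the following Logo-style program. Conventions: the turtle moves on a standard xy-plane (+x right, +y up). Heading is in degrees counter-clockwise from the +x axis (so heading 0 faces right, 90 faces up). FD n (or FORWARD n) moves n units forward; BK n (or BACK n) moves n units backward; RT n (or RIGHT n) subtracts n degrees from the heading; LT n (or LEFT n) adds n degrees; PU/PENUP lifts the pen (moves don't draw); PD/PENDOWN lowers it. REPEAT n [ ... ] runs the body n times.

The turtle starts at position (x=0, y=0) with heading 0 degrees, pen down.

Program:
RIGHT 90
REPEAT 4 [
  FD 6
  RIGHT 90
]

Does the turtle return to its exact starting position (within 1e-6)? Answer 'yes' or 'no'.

Executing turtle program step by step:
Start: pos=(0,0), heading=0, pen down
RT 90: heading 0 -> 270
REPEAT 4 [
  -- iteration 1/4 --
  FD 6: (0,0) -> (0,-6) [heading=270, draw]
  RT 90: heading 270 -> 180
  -- iteration 2/4 --
  FD 6: (0,-6) -> (-6,-6) [heading=180, draw]
  RT 90: heading 180 -> 90
  -- iteration 3/4 --
  FD 6: (-6,-6) -> (-6,0) [heading=90, draw]
  RT 90: heading 90 -> 0
  -- iteration 4/4 --
  FD 6: (-6,0) -> (0,0) [heading=0, draw]
  RT 90: heading 0 -> 270
]
Final: pos=(0,0), heading=270, 4 segment(s) drawn

Start position: (0, 0)
Final position: (0, 0)
Distance = 0; < 1e-6 -> CLOSED

Answer: yes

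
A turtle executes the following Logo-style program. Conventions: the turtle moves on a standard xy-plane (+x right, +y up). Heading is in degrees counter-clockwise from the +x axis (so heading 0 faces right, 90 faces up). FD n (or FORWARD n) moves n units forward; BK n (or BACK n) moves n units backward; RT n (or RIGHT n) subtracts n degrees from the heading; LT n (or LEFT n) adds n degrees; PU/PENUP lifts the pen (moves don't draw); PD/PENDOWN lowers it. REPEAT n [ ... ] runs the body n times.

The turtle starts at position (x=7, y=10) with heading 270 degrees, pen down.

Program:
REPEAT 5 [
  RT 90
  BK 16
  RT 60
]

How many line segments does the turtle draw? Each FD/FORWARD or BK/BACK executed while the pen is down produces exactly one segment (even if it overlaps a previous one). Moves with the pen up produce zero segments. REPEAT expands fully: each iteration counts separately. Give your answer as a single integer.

Answer: 5

Derivation:
Executing turtle program step by step:
Start: pos=(7,10), heading=270, pen down
REPEAT 5 [
  -- iteration 1/5 --
  RT 90: heading 270 -> 180
  BK 16: (7,10) -> (23,10) [heading=180, draw]
  RT 60: heading 180 -> 120
  -- iteration 2/5 --
  RT 90: heading 120 -> 30
  BK 16: (23,10) -> (9.144,2) [heading=30, draw]
  RT 60: heading 30 -> 330
  -- iteration 3/5 --
  RT 90: heading 330 -> 240
  BK 16: (9.144,2) -> (17.144,15.856) [heading=240, draw]
  RT 60: heading 240 -> 180
  -- iteration 4/5 --
  RT 90: heading 180 -> 90
  BK 16: (17.144,15.856) -> (17.144,-0.144) [heading=90, draw]
  RT 60: heading 90 -> 30
  -- iteration 5/5 --
  RT 90: heading 30 -> 300
  BK 16: (17.144,-0.144) -> (9.144,13.713) [heading=300, draw]
  RT 60: heading 300 -> 240
]
Final: pos=(9.144,13.713), heading=240, 5 segment(s) drawn
Segments drawn: 5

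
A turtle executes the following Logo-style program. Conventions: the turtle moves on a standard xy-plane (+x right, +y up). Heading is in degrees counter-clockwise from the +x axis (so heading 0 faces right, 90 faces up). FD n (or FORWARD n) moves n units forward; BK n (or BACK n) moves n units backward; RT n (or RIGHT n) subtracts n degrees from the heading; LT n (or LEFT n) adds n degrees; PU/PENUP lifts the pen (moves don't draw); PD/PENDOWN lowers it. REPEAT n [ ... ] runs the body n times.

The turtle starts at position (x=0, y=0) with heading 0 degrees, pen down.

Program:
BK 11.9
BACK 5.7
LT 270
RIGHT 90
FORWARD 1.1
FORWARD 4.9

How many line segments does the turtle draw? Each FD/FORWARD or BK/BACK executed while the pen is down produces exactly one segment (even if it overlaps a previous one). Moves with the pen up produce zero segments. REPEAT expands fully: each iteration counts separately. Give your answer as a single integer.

Executing turtle program step by step:
Start: pos=(0,0), heading=0, pen down
BK 11.9: (0,0) -> (-11.9,0) [heading=0, draw]
BK 5.7: (-11.9,0) -> (-17.6,0) [heading=0, draw]
LT 270: heading 0 -> 270
RT 90: heading 270 -> 180
FD 1.1: (-17.6,0) -> (-18.7,0) [heading=180, draw]
FD 4.9: (-18.7,0) -> (-23.6,0) [heading=180, draw]
Final: pos=(-23.6,0), heading=180, 4 segment(s) drawn
Segments drawn: 4

Answer: 4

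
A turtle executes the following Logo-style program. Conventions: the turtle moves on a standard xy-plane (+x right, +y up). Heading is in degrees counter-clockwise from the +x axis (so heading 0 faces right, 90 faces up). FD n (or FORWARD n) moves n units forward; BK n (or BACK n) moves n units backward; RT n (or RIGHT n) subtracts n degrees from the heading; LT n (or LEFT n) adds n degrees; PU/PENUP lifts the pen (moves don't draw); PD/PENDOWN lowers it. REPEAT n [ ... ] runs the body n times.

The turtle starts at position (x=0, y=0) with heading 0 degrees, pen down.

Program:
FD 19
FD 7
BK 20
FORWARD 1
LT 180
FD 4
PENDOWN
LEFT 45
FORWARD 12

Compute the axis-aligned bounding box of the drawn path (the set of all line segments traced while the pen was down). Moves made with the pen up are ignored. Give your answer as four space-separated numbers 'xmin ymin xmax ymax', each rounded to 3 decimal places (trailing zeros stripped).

Answer: -5.485 -8.485 26 0

Derivation:
Executing turtle program step by step:
Start: pos=(0,0), heading=0, pen down
FD 19: (0,0) -> (19,0) [heading=0, draw]
FD 7: (19,0) -> (26,0) [heading=0, draw]
BK 20: (26,0) -> (6,0) [heading=0, draw]
FD 1: (6,0) -> (7,0) [heading=0, draw]
LT 180: heading 0 -> 180
FD 4: (7,0) -> (3,0) [heading=180, draw]
PD: pen down
LT 45: heading 180 -> 225
FD 12: (3,0) -> (-5.485,-8.485) [heading=225, draw]
Final: pos=(-5.485,-8.485), heading=225, 6 segment(s) drawn

Segment endpoints: x in {-5.485, 0, 3, 6, 7, 19, 26}, y in {-8.485, 0, 0}
xmin=-5.485, ymin=-8.485, xmax=26, ymax=0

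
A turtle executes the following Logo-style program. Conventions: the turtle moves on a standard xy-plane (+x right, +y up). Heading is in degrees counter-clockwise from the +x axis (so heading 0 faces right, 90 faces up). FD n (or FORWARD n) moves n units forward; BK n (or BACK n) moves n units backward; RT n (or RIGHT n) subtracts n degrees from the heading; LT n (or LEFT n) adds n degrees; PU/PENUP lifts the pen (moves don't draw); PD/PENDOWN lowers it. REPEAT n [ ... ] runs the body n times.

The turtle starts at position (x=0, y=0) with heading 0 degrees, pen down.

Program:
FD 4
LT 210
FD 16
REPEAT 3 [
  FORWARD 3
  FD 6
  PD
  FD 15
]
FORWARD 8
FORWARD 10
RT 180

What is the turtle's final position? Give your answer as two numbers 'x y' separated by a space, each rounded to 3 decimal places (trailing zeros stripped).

Executing turtle program step by step:
Start: pos=(0,0), heading=0, pen down
FD 4: (0,0) -> (4,0) [heading=0, draw]
LT 210: heading 0 -> 210
FD 16: (4,0) -> (-9.856,-8) [heading=210, draw]
REPEAT 3 [
  -- iteration 1/3 --
  FD 3: (-9.856,-8) -> (-12.454,-9.5) [heading=210, draw]
  FD 6: (-12.454,-9.5) -> (-17.651,-12.5) [heading=210, draw]
  PD: pen down
  FD 15: (-17.651,-12.5) -> (-30.641,-20) [heading=210, draw]
  -- iteration 2/3 --
  FD 3: (-30.641,-20) -> (-33.239,-21.5) [heading=210, draw]
  FD 6: (-33.239,-21.5) -> (-38.435,-24.5) [heading=210, draw]
  PD: pen down
  FD 15: (-38.435,-24.5) -> (-51.426,-32) [heading=210, draw]
  -- iteration 3/3 --
  FD 3: (-51.426,-32) -> (-54.024,-33.5) [heading=210, draw]
  FD 6: (-54.024,-33.5) -> (-59.22,-36.5) [heading=210, draw]
  PD: pen down
  FD 15: (-59.22,-36.5) -> (-72.21,-44) [heading=210, draw]
]
FD 8: (-72.21,-44) -> (-79.138,-48) [heading=210, draw]
FD 10: (-79.138,-48) -> (-87.799,-53) [heading=210, draw]
RT 180: heading 210 -> 30
Final: pos=(-87.799,-53), heading=30, 13 segment(s) drawn

Answer: -87.799 -53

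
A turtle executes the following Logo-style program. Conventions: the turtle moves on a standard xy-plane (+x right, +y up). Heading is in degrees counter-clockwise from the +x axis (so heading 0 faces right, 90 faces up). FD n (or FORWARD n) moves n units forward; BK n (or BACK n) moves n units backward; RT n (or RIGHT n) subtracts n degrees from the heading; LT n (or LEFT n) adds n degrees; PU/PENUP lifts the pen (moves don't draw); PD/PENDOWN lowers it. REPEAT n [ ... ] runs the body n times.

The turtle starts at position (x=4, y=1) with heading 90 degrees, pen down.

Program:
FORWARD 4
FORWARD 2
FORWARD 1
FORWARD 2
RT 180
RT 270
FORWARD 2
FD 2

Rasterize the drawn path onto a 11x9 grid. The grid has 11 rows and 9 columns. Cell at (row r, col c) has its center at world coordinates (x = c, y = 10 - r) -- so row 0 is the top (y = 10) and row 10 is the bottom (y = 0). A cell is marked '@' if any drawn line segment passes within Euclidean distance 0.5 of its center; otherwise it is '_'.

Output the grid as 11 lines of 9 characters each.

Segment 0: (4,1) -> (4,5)
Segment 1: (4,5) -> (4,7)
Segment 2: (4,7) -> (4,8)
Segment 3: (4,8) -> (4,10)
Segment 4: (4,10) -> (6,10)
Segment 5: (6,10) -> (8,10)

Answer: ____@@@@@
____@____
____@____
____@____
____@____
____@____
____@____
____@____
____@____
____@____
_________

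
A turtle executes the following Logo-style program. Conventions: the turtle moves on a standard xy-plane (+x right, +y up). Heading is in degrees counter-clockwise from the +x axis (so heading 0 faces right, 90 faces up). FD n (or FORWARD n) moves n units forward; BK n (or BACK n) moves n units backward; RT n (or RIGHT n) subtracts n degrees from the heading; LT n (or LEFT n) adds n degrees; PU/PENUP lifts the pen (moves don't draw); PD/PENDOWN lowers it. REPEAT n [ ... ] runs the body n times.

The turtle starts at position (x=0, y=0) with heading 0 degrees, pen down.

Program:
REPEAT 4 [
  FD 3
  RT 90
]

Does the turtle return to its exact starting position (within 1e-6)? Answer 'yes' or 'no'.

Answer: yes

Derivation:
Executing turtle program step by step:
Start: pos=(0,0), heading=0, pen down
REPEAT 4 [
  -- iteration 1/4 --
  FD 3: (0,0) -> (3,0) [heading=0, draw]
  RT 90: heading 0 -> 270
  -- iteration 2/4 --
  FD 3: (3,0) -> (3,-3) [heading=270, draw]
  RT 90: heading 270 -> 180
  -- iteration 3/4 --
  FD 3: (3,-3) -> (0,-3) [heading=180, draw]
  RT 90: heading 180 -> 90
  -- iteration 4/4 --
  FD 3: (0,-3) -> (0,0) [heading=90, draw]
  RT 90: heading 90 -> 0
]
Final: pos=(0,0), heading=0, 4 segment(s) drawn

Start position: (0, 0)
Final position: (0, 0)
Distance = 0; < 1e-6 -> CLOSED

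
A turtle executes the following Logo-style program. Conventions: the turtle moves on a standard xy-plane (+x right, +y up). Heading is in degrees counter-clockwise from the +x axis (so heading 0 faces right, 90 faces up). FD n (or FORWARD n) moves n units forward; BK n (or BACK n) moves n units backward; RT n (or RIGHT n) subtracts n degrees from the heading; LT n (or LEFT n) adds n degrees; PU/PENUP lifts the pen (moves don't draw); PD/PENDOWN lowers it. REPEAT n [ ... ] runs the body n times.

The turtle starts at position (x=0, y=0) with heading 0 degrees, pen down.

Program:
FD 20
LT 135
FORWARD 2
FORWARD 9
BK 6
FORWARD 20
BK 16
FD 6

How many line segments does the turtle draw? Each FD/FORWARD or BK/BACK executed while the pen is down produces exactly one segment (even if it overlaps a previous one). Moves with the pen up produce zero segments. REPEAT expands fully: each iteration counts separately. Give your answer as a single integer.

Executing turtle program step by step:
Start: pos=(0,0), heading=0, pen down
FD 20: (0,0) -> (20,0) [heading=0, draw]
LT 135: heading 0 -> 135
FD 2: (20,0) -> (18.586,1.414) [heading=135, draw]
FD 9: (18.586,1.414) -> (12.222,7.778) [heading=135, draw]
BK 6: (12.222,7.778) -> (16.464,3.536) [heading=135, draw]
FD 20: (16.464,3.536) -> (2.322,17.678) [heading=135, draw]
BK 16: (2.322,17.678) -> (13.636,6.364) [heading=135, draw]
FD 6: (13.636,6.364) -> (9.393,10.607) [heading=135, draw]
Final: pos=(9.393,10.607), heading=135, 7 segment(s) drawn
Segments drawn: 7

Answer: 7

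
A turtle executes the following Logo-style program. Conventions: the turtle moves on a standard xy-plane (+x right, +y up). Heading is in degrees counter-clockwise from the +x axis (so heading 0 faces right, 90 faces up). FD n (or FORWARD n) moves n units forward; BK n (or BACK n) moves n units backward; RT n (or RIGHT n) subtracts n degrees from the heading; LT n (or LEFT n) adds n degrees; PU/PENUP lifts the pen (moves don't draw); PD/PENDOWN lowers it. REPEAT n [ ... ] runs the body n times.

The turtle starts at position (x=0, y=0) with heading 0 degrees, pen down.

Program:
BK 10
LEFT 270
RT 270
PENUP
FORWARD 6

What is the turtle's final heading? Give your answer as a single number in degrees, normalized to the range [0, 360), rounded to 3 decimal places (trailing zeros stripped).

Executing turtle program step by step:
Start: pos=(0,0), heading=0, pen down
BK 10: (0,0) -> (-10,0) [heading=0, draw]
LT 270: heading 0 -> 270
RT 270: heading 270 -> 0
PU: pen up
FD 6: (-10,0) -> (-4,0) [heading=0, move]
Final: pos=(-4,0), heading=0, 1 segment(s) drawn

Answer: 0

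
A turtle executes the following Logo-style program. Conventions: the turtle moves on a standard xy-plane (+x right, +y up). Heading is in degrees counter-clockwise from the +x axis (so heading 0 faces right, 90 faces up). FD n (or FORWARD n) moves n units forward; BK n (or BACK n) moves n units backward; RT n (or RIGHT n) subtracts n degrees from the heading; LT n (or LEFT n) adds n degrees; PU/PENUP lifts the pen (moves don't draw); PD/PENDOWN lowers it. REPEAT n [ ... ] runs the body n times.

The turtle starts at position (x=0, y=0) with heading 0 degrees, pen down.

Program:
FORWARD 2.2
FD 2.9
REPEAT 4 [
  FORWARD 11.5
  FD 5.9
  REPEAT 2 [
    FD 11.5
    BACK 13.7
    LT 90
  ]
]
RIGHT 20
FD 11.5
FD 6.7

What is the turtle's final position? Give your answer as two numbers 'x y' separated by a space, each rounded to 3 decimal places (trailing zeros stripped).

Answer: 22.202 -6.225

Derivation:
Executing turtle program step by step:
Start: pos=(0,0), heading=0, pen down
FD 2.2: (0,0) -> (2.2,0) [heading=0, draw]
FD 2.9: (2.2,0) -> (5.1,0) [heading=0, draw]
REPEAT 4 [
  -- iteration 1/4 --
  FD 11.5: (5.1,0) -> (16.6,0) [heading=0, draw]
  FD 5.9: (16.6,0) -> (22.5,0) [heading=0, draw]
  REPEAT 2 [
    -- iteration 1/2 --
    FD 11.5: (22.5,0) -> (34,0) [heading=0, draw]
    BK 13.7: (34,0) -> (20.3,0) [heading=0, draw]
    LT 90: heading 0 -> 90
    -- iteration 2/2 --
    FD 11.5: (20.3,0) -> (20.3,11.5) [heading=90, draw]
    BK 13.7: (20.3,11.5) -> (20.3,-2.2) [heading=90, draw]
    LT 90: heading 90 -> 180
  ]
  -- iteration 2/4 --
  FD 11.5: (20.3,-2.2) -> (8.8,-2.2) [heading=180, draw]
  FD 5.9: (8.8,-2.2) -> (2.9,-2.2) [heading=180, draw]
  REPEAT 2 [
    -- iteration 1/2 --
    FD 11.5: (2.9,-2.2) -> (-8.6,-2.2) [heading=180, draw]
    BK 13.7: (-8.6,-2.2) -> (5.1,-2.2) [heading=180, draw]
    LT 90: heading 180 -> 270
    -- iteration 2/2 --
    FD 11.5: (5.1,-2.2) -> (5.1,-13.7) [heading=270, draw]
    BK 13.7: (5.1,-13.7) -> (5.1,0) [heading=270, draw]
    LT 90: heading 270 -> 0
  ]
  -- iteration 3/4 --
  FD 11.5: (5.1,0) -> (16.6,0) [heading=0, draw]
  FD 5.9: (16.6,0) -> (22.5,0) [heading=0, draw]
  REPEAT 2 [
    -- iteration 1/2 --
    FD 11.5: (22.5,0) -> (34,0) [heading=0, draw]
    BK 13.7: (34,0) -> (20.3,0) [heading=0, draw]
    LT 90: heading 0 -> 90
    -- iteration 2/2 --
    FD 11.5: (20.3,0) -> (20.3,11.5) [heading=90, draw]
    BK 13.7: (20.3,11.5) -> (20.3,-2.2) [heading=90, draw]
    LT 90: heading 90 -> 180
  ]
  -- iteration 4/4 --
  FD 11.5: (20.3,-2.2) -> (8.8,-2.2) [heading=180, draw]
  FD 5.9: (8.8,-2.2) -> (2.9,-2.2) [heading=180, draw]
  REPEAT 2 [
    -- iteration 1/2 --
    FD 11.5: (2.9,-2.2) -> (-8.6,-2.2) [heading=180, draw]
    BK 13.7: (-8.6,-2.2) -> (5.1,-2.2) [heading=180, draw]
    LT 90: heading 180 -> 270
    -- iteration 2/2 --
    FD 11.5: (5.1,-2.2) -> (5.1,-13.7) [heading=270, draw]
    BK 13.7: (5.1,-13.7) -> (5.1,0) [heading=270, draw]
    LT 90: heading 270 -> 0
  ]
]
RT 20: heading 0 -> 340
FD 11.5: (5.1,0) -> (15.906,-3.933) [heading=340, draw]
FD 6.7: (15.906,-3.933) -> (22.202,-6.225) [heading=340, draw]
Final: pos=(22.202,-6.225), heading=340, 28 segment(s) drawn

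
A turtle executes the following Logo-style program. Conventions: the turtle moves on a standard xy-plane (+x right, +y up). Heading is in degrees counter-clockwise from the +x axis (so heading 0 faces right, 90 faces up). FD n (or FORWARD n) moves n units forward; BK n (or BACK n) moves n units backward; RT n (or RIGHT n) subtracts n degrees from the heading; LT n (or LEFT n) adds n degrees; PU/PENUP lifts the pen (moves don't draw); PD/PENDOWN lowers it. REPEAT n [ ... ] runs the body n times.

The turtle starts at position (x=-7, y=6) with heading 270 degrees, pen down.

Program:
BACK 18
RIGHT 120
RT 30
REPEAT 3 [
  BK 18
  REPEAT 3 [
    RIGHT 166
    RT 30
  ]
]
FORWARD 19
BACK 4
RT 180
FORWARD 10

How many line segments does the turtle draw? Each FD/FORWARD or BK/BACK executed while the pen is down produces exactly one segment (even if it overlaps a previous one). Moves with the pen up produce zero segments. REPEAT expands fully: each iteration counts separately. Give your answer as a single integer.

Answer: 7

Derivation:
Executing turtle program step by step:
Start: pos=(-7,6), heading=270, pen down
BK 18: (-7,6) -> (-7,24) [heading=270, draw]
RT 120: heading 270 -> 150
RT 30: heading 150 -> 120
REPEAT 3 [
  -- iteration 1/3 --
  BK 18: (-7,24) -> (2,8.412) [heading=120, draw]
  REPEAT 3 [
    -- iteration 1/3 --
    RT 166: heading 120 -> 314
    RT 30: heading 314 -> 284
    -- iteration 2/3 --
    RT 166: heading 284 -> 118
    RT 30: heading 118 -> 88
    -- iteration 3/3 --
    RT 166: heading 88 -> 282
    RT 30: heading 282 -> 252
  ]
  -- iteration 2/3 --
  BK 18: (2,8.412) -> (7.562,25.531) [heading=252, draw]
  REPEAT 3 [
    -- iteration 1/3 --
    RT 166: heading 252 -> 86
    RT 30: heading 86 -> 56
    -- iteration 2/3 --
    RT 166: heading 56 -> 250
    RT 30: heading 250 -> 220
    -- iteration 3/3 --
    RT 166: heading 220 -> 54
    RT 30: heading 54 -> 24
  ]
  -- iteration 3/3 --
  BK 18: (7.562,25.531) -> (-8.882,18.209) [heading=24, draw]
  REPEAT 3 [
    -- iteration 1/3 --
    RT 166: heading 24 -> 218
    RT 30: heading 218 -> 188
    -- iteration 2/3 --
    RT 166: heading 188 -> 22
    RT 30: heading 22 -> 352
    -- iteration 3/3 --
    RT 166: heading 352 -> 186
    RT 30: heading 186 -> 156
  ]
]
FD 19: (-8.882,18.209) -> (-26.239,25.937) [heading=156, draw]
BK 4: (-26.239,25.937) -> (-22.585,24.31) [heading=156, draw]
RT 180: heading 156 -> 336
FD 10: (-22.585,24.31) -> (-13.449,20.243) [heading=336, draw]
Final: pos=(-13.449,20.243), heading=336, 7 segment(s) drawn
Segments drawn: 7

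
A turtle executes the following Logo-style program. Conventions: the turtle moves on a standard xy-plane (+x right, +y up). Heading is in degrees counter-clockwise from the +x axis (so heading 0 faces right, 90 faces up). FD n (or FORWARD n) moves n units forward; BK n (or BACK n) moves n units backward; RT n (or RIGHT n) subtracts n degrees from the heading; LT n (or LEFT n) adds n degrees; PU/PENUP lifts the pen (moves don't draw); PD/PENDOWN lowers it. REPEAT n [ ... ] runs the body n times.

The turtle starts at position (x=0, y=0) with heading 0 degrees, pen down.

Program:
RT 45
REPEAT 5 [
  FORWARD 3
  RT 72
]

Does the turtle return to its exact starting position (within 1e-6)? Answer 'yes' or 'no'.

Executing turtle program step by step:
Start: pos=(0,0), heading=0, pen down
RT 45: heading 0 -> 315
REPEAT 5 [
  -- iteration 1/5 --
  FD 3: (0,0) -> (2.121,-2.121) [heading=315, draw]
  RT 72: heading 315 -> 243
  -- iteration 2/5 --
  FD 3: (2.121,-2.121) -> (0.759,-4.794) [heading=243, draw]
  RT 72: heading 243 -> 171
  -- iteration 3/5 --
  FD 3: (0.759,-4.794) -> (-2.204,-4.325) [heading=171, draw]
  RT 72: heading 171 -> 99
  -- iteration 4/5 --
  FD 3: (-2.204,-4.325) -> (-2.673,-1.362) [heading=99, draw]
  RT 72: heading 99 -> 27
  -- iteration 5/5 --
  FD 3: (-2.673,-1.362) -> (0,0) [heading=27, draw]
  RT 72: heading 27 -> 315
]
Final: pos=(0,0), heading=315, 5 segment(s) drawn

Start position: (0, 0)
Final position: (0, 0)
Distance = 0; < 1e-6 -> CLOSED

Answer: yes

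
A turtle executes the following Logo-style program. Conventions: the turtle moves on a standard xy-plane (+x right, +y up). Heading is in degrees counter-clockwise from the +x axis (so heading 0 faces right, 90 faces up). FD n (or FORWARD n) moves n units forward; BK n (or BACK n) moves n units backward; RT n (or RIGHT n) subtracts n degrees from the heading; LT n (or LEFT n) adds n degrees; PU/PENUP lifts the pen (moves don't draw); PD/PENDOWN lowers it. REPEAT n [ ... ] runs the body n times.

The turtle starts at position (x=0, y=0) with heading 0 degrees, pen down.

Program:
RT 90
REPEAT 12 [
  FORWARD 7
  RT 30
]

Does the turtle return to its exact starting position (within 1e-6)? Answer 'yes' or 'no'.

Executing turtle program step by step:
Start: pos=(0,0), heading=0, pen down
RT 90: heading 0 -> 270
REPEAT 12 [
  -- iteration 1/12 --
  FD 7: (0,0) -> (0,-7) [heading=270, draw]
  RT 30: heading 270 -> 240
  -- iteration 2/12 --
  FD 7: (0,-7) -> (-3.5,-13.062) [heading=240, draw]
  RT 30: heading 240 -> 210
  -- iteration 3/12 --
  FD 7: (-3.5,-13.062) -> (-9.562,-16.562) [heading=210, draw]
  RT 30: heading 210 -> 180
  -- iteration 4/12 --
  FD 7: (-9.562,-16.562) -> (-16.562,-16.562) [heading=180, draw]
  RT 30: heading 180 -> 150
  -- iteration 5/12 --
  FD 7: (-16.562,-16.562) -> (-22.624,-13.062) [heading=150, draw]
  RT 30: heading 150 -> 120
  -- iteration 6/12 --
  FD 7: (-22.624,-13.062) -> (-26.124,-7) [heading=120, draw]
  RT 30: heading 120 -> 90
  -- iteration 7/12 --
  FD 7: (-26.124,-7) -> (-26.124,0) [heading=90, draw]
  RT 30: heading 90 -> 60
  -- iteration 8/12 --
  FD 7: (-26.124,0) -> (-22.624,6.062) [heading=60, draw]
  RT 30: heading 60 -> 30
  -- iteration 9/12 --
  FD 7: (-22.624,6.062) -> (-16.562,9.562) [heading=30, draw]
  RT 30: heading 30 -> 0
  -- iteration 10/12 --
  FD 7: (-16.562,9.562) -> (-9.562,9.562) [heading=0, draw]
  RT 30: heading 0 -> 330
  -- iteration 11/12 --
  FD 7: (-9.562,9.562) -> (-3.5,6.062) [heading=330, draw]
  RT 30: heading 330 -> 300
  -- iteration 12/12 --
  FD 7: (-3.5,6.062) -> (0,0) [heading=300, draw]
  RT 30: heading 300 -> 270
]
Final: pos=(0,0), heading=270, 12 segment(s) drawn

Start position: (0, 0)
Final position: (0, 0)
Distance = 0; < 1e-6 -> CLOSED

Answer: yes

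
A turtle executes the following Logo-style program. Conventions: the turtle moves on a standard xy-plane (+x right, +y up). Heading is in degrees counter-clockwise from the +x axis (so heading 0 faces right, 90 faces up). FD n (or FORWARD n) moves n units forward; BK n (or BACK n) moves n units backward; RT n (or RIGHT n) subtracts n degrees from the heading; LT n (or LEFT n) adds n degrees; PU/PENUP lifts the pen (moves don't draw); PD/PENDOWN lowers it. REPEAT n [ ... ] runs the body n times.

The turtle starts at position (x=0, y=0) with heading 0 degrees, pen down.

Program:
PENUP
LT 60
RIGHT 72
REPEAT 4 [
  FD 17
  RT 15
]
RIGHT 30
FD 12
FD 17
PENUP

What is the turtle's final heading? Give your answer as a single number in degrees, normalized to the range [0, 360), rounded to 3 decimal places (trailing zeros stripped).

Executing turtle program step by step:
Start: pos=(0,0), heading=0, pen down
PU: pen up
LT 60: heading 0 -> 60
RT 72: heading 60 -> 348
REPEAT 4 [
  -- iteration 1/4 --
  FD 17: (0,0) -> (16.629,-3.534) [heading=348, move]
  RT 15: heading 348 -> 333
  -- iteration 2/4 --
  FD 17: (16.629,-3.534) -> (31.776,-11.252) [heading=333, move]
  RT 15: heading 333 -> 318
  -- iteration 3/4 --
  FD 17: (31.776,-11.252) -> (44.409,-22.628) [heading=318, move]
  RT 15: heading 318 -> 303
  -- iteration 4/4 --
  FD 17: (44.409,-22.628) -> (53.668,-36.885) [heading=303, move]
  RT 15: heading 303 -> 288
]
RT 30: heading 288 -> 258
FD 12: (53.668,-36.885) -> (51.173,-48.623) [heading=258, move]
FD 17: (51.173,-48.623) -> (47.639,-65.251) [heading=258, move]
PU: pen up
Final: pos=(47.639,-65.251), heading=258, 0 segment(s) drawn

Answer: 258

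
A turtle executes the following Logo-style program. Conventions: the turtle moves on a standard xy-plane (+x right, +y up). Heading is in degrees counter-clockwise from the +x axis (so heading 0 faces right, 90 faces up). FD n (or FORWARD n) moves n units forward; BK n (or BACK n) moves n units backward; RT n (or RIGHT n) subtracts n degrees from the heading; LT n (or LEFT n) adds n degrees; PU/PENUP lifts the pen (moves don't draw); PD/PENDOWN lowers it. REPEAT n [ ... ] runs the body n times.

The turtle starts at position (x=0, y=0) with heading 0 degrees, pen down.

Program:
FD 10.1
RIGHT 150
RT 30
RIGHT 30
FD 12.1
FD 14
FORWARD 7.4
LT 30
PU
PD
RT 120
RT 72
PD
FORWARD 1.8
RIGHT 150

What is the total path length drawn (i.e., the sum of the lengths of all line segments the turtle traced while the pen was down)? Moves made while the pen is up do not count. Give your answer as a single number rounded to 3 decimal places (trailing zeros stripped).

Answer: 45.4

Derivation:
Executing turtle program step by step:
Start: pos=(0,0), heading=0, pen down
FD 10.1: (0,0) -> (10.1,0) [heading=0, draw]
RT 150: heading 0 -> 210
RT 30: heading 210 -> 180
RT 30: heading 180 -> 150
FD 12.1: (10.1,0) -> (-0.379,6.05) [heading=150, draw]
FD 14: (-0.379,6.05) -> (-12.503,13.05) [heading=150, draw]
FD 7.4: (-12.503,13.05) -> (-18.912,16.75) [heading=150, draw]
LT 30: heading 150 -> 180
PU: pen up
PD: pen down
RT 120: heading 180 -> 60
RT 72: heading 60 -> 348
PD: pen down
FD 1.8: (-18.912,16.75) -> (-17.151,16.376) [heading=348, draw]
RT 150: heading 348 -> 198
Final: pos=(-17.151,16.376), heading=198, 5 segment(s) drawn

Segment lengths:
  seg 1: (0,0) -> (10.1,0), length = 10.1
  seg 2: (10.1,0) -> (-0.379,6.05), length = 12.1
  seg 3: (-0.379,6.05) -> (-12.503,13.05), length = 14
  seg 4: (-12.503,13.05) -> (-18.912,16.75), length = 7.4
  seg 5: (-18.912,16.75) -> (-17.151,16.376), length = 1.8
Total = 45.4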